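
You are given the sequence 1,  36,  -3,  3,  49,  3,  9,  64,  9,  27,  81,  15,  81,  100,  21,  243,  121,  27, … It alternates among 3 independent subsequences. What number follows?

729

Split by position mod 3 into 3 tracks.
Track A = 1, 3, 9, 27, 81, 243: successive powers of 3.
Track B = 36, 49, 64, 81, 100, 121: consecutive squares n² from n = 6.
Track C = -3, 3, 9, 15, 21, 27: arithmetic with common difference +6.
Position 19 falls in track A as its term 7, giving 729.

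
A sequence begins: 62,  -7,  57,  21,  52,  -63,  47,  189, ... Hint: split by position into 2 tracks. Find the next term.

42

Split by position mod 2 into 2 tracks.
Track A: 62, 57, 52, 47. Arithmetic with common difference −5.
Track B: -7, 21, -63, 189. Geometric, ×-3 each step.
Position 9 falls in track A as its term 5, giving 42.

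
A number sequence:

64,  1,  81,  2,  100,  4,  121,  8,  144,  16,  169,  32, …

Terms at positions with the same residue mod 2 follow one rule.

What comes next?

196

Positions 1, 3, 5, … form one subsequence and positions 2, 4, 6, … form another.
Track A is 64, 81, 100, 121, 144, 169, which is consecutive squares n² from n = 8.
Track B is 1, 2, 4, 8, 16, 32, which is powers 2^0, 2^1, 2^2, ….
Term 13 comes from track A (its 7th entry): 196.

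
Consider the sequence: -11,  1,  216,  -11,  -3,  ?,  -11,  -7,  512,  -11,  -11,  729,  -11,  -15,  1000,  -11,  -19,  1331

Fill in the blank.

Split by position mod 3 into 3 tracks.
Track A: -11, -11, -11, -11, -11, -11 (constant -11).
Track B: 1, -3, -7, -11, -15, -19 (linear: a_n = 5 − 4·n).
Track C: 216, ?, 512, 729, 1000, 1331 (consecutive cubes n³ from n = 6).
Track C's pattern makes the blank 343.

343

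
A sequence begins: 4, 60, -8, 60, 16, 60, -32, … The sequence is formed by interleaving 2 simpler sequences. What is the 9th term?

64

The terms cycle through 2 interleaved subsequences.
Stream A = 4, -8, 16, -32: multiplying by -2 each time.
Stream B = 60, 60, 60: the constant sequence 60.
Term 9 comes from stream A (its 5th entry): 64.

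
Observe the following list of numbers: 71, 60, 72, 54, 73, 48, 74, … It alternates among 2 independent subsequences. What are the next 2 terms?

Taking every 2nd term gives 2 separate tracks.
Track A is 71, 72, 73, 74, which is arithmetic with common difference +1.
Track B is 60, 54, 48, which is arithmetic with common difference −6.
Position 8 → track B, term 4 = 42.
Term 9 comes from track A (its 5th entry): 75.

42, 75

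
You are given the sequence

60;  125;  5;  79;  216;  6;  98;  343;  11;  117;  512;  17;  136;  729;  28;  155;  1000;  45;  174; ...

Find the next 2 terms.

1331, 73

Read the sequence 3 terms at a time; column i is its own pattern.
Subsequence A = 60, 79, 98, 117, 136, 155, 174: linear: a_n = 41 + 19·n.
Subsequence B = 125, 216, 343, 512, 729, 1000: perfect cubes starting at 5³.
Subsequence C = 5, 6, 11, 17, 28, 45: a Fibonacci-like recurrence a_n = a_{n-1} + a_{n-2}.
The 20th slot belongs to subsequence B; its 7th term is 1331.
Position 21 falls in subsequence C as its term 7, giving 73.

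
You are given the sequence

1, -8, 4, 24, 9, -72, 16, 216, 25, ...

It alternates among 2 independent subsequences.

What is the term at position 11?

The terms cycle through 2 interleaved subsequences.
Stream A: 1, 4, 9, 16, 25. Consecutive squares n² from n = 1.
Stream B: -8, 24, -72, 216. A geometric progression (common ratio -3).
Position 11 → stream A, term 6 = 36.

36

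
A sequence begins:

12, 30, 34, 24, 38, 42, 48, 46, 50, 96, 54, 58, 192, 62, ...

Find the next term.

The slot pattern repeats as ABB (period 3), so there are 2 interleaved tracks.
Track A: 12, 24, 48, 96, 192 — geometric, ×2 each step.
Track B: 30, 34, 38, 42, 46, 50, 54, 58, 62 — adding 4 each time.
The 15th slot belongs to track B; its 10th term is 66.

66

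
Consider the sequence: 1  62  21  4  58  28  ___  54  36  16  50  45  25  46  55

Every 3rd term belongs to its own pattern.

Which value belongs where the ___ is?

Split by position mod 3: positions 1, 4, 7, … form one track, and each other residue class forms its own.
Track A = 1, 4, ?, 16, 25: perfect squares starting at 1².
Track B = 62, 58, 54, 50, 46: subtracting 4 each time.
Track C = 21, 28, 36, 45, 55: the triangular numbers T_6, T_7, ….
Track A's pattern makes the blank 9.

9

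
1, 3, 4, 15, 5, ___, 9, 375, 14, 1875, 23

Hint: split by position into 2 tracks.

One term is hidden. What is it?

Odd-indexed and even-indexed terms follow separate rules.
Track A: 1, 4, 5, 9, 14, 23. Fibonacci-style (each term is the sum of the two before it).
Track B: 3, 15, ?, 375, 1875. Geometric, ×5 each step.
The gap is track B's term 3; the rule gives 75.

75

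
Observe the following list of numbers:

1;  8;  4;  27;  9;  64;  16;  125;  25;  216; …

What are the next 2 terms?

36, 343

The terms cycle through 2 interleaved subsequences.
Track A: 1, 4, 9, 16, 25. Consecutive squares n² from n = 1.
Track B: 8, 27, 64, 125, 216. Consecutive cubes n³ from n = 2.
Term 11 comes from track A (its 6th entry): 36.
Position 12 → track B, term 6 = 343.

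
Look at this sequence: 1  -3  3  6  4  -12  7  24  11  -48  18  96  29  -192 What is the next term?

Positions 1, 3, 5, … form one subsequence and positions 2, 4, 6, … form another.
Track A: 1, 3, 4, 7, 11, 18, 29 (a Fibonacci-like recurrence a_n = a_{n-1} + a_{n-2}).
Track B: -3, 6, -12, 24, -48, 96, -192 (geometric with ratio -2).
The 15th slot belongs to track A; its 8th term is 47.

47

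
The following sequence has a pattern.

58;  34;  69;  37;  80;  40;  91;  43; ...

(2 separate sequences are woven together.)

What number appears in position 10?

46

Positions 1, 3, 5, … form one subsequence and positions 2, 4, 6, … form another.
Subsequence A is 58, 69, 80, 91, which is arithmetic, step +11.
Subsequence B is 34, 37, 40, 43, which is arithmetic, step +3.
Term 10 comes from subsequence B (its 5th entry): 46.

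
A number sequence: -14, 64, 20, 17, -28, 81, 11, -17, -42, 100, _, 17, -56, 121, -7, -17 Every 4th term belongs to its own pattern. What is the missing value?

The terms cycle through 4 interleaved subsequences.
Stream A: -14, -28, -42, -56 (subtracting 14 each time).
Stream B: 64, 81, 100, 121 (the squares 8², 9², 10², …).
Stream C: 20, 11, ?, -7 (arithmetic, step −9).
Stream D: 17, -17, 17, -17 (oscillating between 17 and -17).
Stream C's pattern makes the blank 2.

2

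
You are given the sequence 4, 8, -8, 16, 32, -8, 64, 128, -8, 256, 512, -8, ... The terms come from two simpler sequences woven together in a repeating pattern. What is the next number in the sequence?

The slot pattern repeats as AAB (period 3), so there are 2 interleaved tracks.
Subsequence A is 4, 8, 16, 32, 64, 128, 256, 512, which is powers 2^2, 2^3, 2^4, ….
Subsequence B is -8, -8, -8, -8, which is the constant sequence -8.
Term 13 comes from subsequence A (its 9th entry): 1024.

1024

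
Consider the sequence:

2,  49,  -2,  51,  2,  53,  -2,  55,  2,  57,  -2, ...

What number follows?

Taking every 2nd term gives 2 separate tracks.
Stream A is 2, -2, 2, -2, 2, -2, which is oscillating between 2 and -2.
Stream B is 49, 51, 53, 55, 57, which is linear: a_n = 47 + 2·n.
Position 12 falls in stream B as its term 6, giving 59.

59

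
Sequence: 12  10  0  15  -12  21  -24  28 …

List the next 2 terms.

-36, 36

Odd-indexed and even-indexed terms follow separate rules.
Track A: 12, 0, -12, -24. Arithmetic, step −12.
Track B: 10, 15, 21, 28. The triangular numbers T_4, T_5, ….
Position 9 → track A, term 5 = -36.
Term 10 comes from track B (its 5th entry): 36.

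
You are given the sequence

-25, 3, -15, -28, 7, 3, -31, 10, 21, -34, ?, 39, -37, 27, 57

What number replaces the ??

Split by position mod 3 into 3 tracks.
Subsequence A: -25, -28, -31, -34, -37. Subtracting 3 each time.
Subsequence B: 3, 7, 10, ?, 27. Fibonacci-style (each term is the sum of the two before it).
Subsequence C: -15, 3, 21, 39, 57. Arithmetic with common difference +18.
So the missing entry in subsequence B is 17.

17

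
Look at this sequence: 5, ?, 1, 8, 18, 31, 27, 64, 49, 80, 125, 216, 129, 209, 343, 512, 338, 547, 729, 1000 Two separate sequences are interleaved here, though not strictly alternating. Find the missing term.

13

The slot pattern repeats as AABB (period 4), so there are 2 interleaved tracks.
Track A: 5, ?, 18, 31, 49, 80, 129, 209, 338, 547 — each term equals the sum of the previous two.
Track B: 1, 8, 27, 64, 125, 216, 343, 512, 729, 1000 — the cubes 1³, 2³, 3³, ….
The gap is track A's term 2; the rule gives 13.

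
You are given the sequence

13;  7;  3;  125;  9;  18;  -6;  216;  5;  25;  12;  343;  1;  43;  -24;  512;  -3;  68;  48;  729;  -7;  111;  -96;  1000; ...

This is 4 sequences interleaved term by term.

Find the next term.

-11

Split by position mod 4 into 4 tracks.
Subsequence A = 13, 9, 5, 1, -3, -7: arithmetic, step −4.
Subsequence B = 7, 18, 25, 43, 68, 111: a Fibonacci-like recurrence a_n = a_{n-1} + a_{n-2}.
Subsequence C = 3, -6, 12, -24, 48, -96: geometric, ×-2 each step.
Subsequence D = 125, 216, 343, 512, 729, 1000: the cubes 5³, 6³, 7³, ….
Position 25 → subsequence A, term 7 = -11.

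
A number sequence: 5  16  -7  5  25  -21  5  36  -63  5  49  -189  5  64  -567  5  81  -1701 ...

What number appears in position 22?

5

The terms cycle through 3 interleaved subsequences.
Track A: 5, 5, 5, 5, 5, 5. Always 5.
Track B: 16, 25, 36, 49, 64, 81. Consecutive squares n² from n = 4.
Track C: -7, -21, -63, -189, -567, -1701. A geometric progression (common ratio 3).
Position 22 falls in track A as its term 8, giving 5.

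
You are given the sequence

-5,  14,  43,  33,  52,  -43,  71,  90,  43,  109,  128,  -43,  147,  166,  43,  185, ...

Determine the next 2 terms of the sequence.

The slot pattern repeats as AAB (period 3), so there are 2 interleaved tracks.
Track A: -5, 14, 33, 52, 71, 90, 109, 128, 147, 166, 185. Adding 19 each time.
Track B: 43, -43, 43, -43, 43. The oscillation 43·(−1)^(n+1).
The 17th slot belongs to track A; its 12th term is 204.
Position 18 falls in track B as its term 6, giving -43.

204, -43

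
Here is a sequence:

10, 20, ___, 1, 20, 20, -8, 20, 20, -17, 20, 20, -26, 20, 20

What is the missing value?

20

Reading positions in blocks of 3 reveals the pattern ABB — 2 tracks woven together.
Track A: 10, 1, -8, -17, -26. Linear: a_n = 19 − 9·n.
Track B: 20, ?, 20, 20, 20, 20, 20, 20, 20, 20. Constant 20.
So the missing entry in track B is 20.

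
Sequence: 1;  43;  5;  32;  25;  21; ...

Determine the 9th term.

The terms cycle through 2 interleaved subsequences.
Track A: 1, 5, 25 — geometric with ratio 5.
Track B: 43, 32, 21 — subtracting 11 each time.
Position 9 falls in track A as its term 5, giving 625.

625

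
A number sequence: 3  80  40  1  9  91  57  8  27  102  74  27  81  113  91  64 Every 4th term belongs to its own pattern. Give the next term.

243

Taking every 4th term gives 4 separate tracks.
Track A: 3, 9, 27, 81 — powers 3^1, 3^2, 3^3, ….
Track B: 80, 91, 102, 113 — adding 11 each time.
Track C: 40, 57, 74, 91 — arithmetic, step +17.
Track D: 1, 8, 27, 64 — the cubes 1³, 2³, 3³, ….
The 17th slot belongs to track A; its 5th term is 243.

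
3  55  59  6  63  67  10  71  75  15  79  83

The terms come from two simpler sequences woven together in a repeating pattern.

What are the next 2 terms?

21, 87

Positions follow the repeating pattern ABB; grouping by letter gives 2 tracks.
Track A: 3, 6, 10, 15. Triangular numbers n(n+1)/2 for n = 2, 3, ….
Track B: 55, 59, 63, 67, 71, 75, 79, 83. Linear: a_n = 51 + 4·n.
Position 13 → track A, term 5 = 21.
Term 14 comes from track B (its 9th entry): 87.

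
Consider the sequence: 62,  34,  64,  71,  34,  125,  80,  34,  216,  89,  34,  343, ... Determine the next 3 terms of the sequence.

Read the sequence 3 terms at a time; column i is its own pattern.
Track A = 62, 71, 80, 89: linear: a_n = 53 + 9·n.
Track B = 34, 34, 34, 34: the constant sequence 34.
Track C = 64, 125, 216, 343: the cubes 4³, 5³, 6³, ….
Term 13 comes from track A (its 5th entry): 98.
The 14th slot belongs to track B; its 5th term is 34.
Term 15 comes from track C (its 5th entry): 512.

98, 34, 512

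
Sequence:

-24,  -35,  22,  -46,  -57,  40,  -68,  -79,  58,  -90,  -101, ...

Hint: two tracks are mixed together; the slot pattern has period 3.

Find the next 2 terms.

Positions follow the repeating pattern AAB; grouping by letter gives 2 tracks.
Track A: -24, -35, -46, -57, -68, -79, -90, -101. Linear: a_n = -13 − 11·n.
Track B: 22, 40, 58. Adding 18 each time.
Position 12 falls in track B as its term 4, giving 76.
Position 13 falls in track A as its term 9, giving -112.

76, -112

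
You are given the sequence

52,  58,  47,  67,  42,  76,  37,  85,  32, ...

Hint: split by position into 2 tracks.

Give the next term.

94

Taking every 2nd term gives 2 separate tracks.
Stream A: 52, 47, 42, 37, 32. Arithmetic with common difference −5.
Stream B: 58, 67, 76, 85. Adding 9 each time.
Position 10 → stream B, term 5 = 94.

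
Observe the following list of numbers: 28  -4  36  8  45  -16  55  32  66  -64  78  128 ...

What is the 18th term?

-1024

The terms cycle through 2 interleaved subsequences.
Track A is 28, 36, 45, 55, 66, 78, which is triangular numbers n(n+1)/2 for n = 7, 8, ….
Track B is -4, 8, -16, 32, -64, 128, which is a geometric progression (common ratio -2).
Term 18 comes from track B (its 9th entry): -1024.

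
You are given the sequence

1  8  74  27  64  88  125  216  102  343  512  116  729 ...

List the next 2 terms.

1000, 130

Positions follow the repeating pattern AAB; grouping by letter gives 2 tracks.
Subsequence A: 1, 8, 27, 64, 125, 216, 343, 512, 729. Perfect cubes starting at 1³.
Subsequence B: 74, 88, 102, 116. Adding 14 each time.
The 14th slot belongs to subsequence A; its 10th term is 1000.
The 15th slot belongs to subsequence B; its 5th term is 130.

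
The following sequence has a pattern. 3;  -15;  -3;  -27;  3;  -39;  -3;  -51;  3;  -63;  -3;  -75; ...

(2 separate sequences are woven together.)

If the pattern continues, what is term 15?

The terms cycle through 2 interleaved subsequences.
Subsequence A: 3, -3, 3, -3, 3, -3. Oscillating between 3 and -3.
Subsequence B: -15, -27, -39, -51, -63, -75. Subtracting 12 each time.
Position 15 → subsequence A, term 8 = -3.

-3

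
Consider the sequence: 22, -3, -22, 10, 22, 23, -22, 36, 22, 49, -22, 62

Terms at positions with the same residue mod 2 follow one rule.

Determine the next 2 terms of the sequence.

Taking every 2nd term gives 2 separate tracks.
Stream A = 22, -22, 22, -22, 22, -22: oscillating between 22 and -22.
Stream B = -3, 10, 23, 36, 49, 62: arithmetic, step +13.
The 13th slot belongs to stream A; its 7th term is 22.
Position 14 falls in stream B as its term 7, giving 75.

22, 75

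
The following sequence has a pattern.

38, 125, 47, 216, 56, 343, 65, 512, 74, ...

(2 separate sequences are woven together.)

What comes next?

729

Split by position mod 2 into 2 tracks.
Track A is 38, 47, 56, 65, 74, which is arithmetic with common difference +9.
Track B is 125, 216, 343, 512, which is perfect cubes starting at 5³.
The 10th slot belongs to track B; its 5th term is 729.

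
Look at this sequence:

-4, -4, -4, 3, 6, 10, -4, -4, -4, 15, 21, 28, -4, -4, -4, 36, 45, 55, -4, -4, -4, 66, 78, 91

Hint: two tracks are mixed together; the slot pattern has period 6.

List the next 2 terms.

-4, -4

The slot pattern repeats as AAABBB (period 6), so there are 2 interleaved tracks.
Track A = -4, -4, -4, -4, -4, -4, -4, -4, -4, -4, -4, -4: always -4.
Track B = 3, 6, 10, 15, 21, 28, 36, 45, 55, 66, 78, 91: the triangular numbers T_2, T_3, ….
Term 25 comes from track A (its 13th entry): -4.
Term 26 comes from track A (its 14th entry): -4.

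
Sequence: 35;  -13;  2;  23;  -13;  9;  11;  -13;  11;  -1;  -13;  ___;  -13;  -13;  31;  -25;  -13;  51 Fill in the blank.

Read the sequence 3 terms at a time; column i is its own pattern.
Subsequence A: 35, 23, 11, -1, -13, -25 — linear: a_n = 47 − 12·n.
Subsequence B: -13, -13, -13, -13, -13, -13 — constant -13.
Subsequence C: 2, 9, 11, ?, 31, 51 — Fibonacci-style (each term is the sum of the two before it).
Subsequence C's pattern makes the blank 20.

20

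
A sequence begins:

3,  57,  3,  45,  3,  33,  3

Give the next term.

21

Taking every 2nd term gives 2 separate tracks.
Stream A = 3, 3, 3, 3: constant 3.
Stream B = 57, 45, 33: arithmetic, step −12.
Term 8 comes from stream B (its 4th entry): 21.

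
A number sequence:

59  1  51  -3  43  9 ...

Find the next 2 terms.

Split by position mod 2 into 2 tracks.
Track A: 59, 51, 43 (linear: a_n = 67 − 8·n).
Track B: 1, -3, 9 (a geometric progression (common ratio -3)).
Term 7 comes from track A (its 4th entry): 35.
Position 8 → track B, term 4 = -27.

35, -27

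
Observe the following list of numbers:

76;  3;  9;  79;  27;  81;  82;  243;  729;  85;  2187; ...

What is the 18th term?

531441

Reading positions in blocks of 3 reveals the pattern ABB — 2 tracks woven together.
Subsequence A = 76, 79, 82, 85: arithmetic with common difference +3.
Subsequence B = 3, 9, 27, 81, 243, 729, 2187: successive powers of 3.
Position 18 falls in subsequence B as its term 12, giving 531441.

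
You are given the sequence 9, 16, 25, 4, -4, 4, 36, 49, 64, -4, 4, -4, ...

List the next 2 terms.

81, 100

The slot pattern repeats as AAABBB (period 6), so there are 2 interleaved tracks.
Stream A: 9, 16, 25, 36, 49, 64 — consecutive squares n² from n = 3.
Stream B: 4, -4, 4, -4, 4, -4 — alternating ±4.
Position 13 → stream A, term 7 = 81.
Position 14 → stream A, term 8 = 100.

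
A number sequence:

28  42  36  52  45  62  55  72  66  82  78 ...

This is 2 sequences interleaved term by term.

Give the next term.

Positions 1, 3, 5, … form one subsequence and positions 2, 4, 6, … form another.
Track A: 28, 36, 45, 55, 66, 78. The triangular numbers T_7, T_8, ….
Track B: 42, 52, 62, 72, 82. Linear: a_n = 32 + 10·n.
Position 12 → track B, term 6 = 92.

92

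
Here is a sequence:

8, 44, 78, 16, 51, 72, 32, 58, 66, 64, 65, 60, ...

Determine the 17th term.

Split by position mod 3: positions 1, 4, 7, … form one track, and each other residue class forms its own.
Track A = 8, 16, 32, 64: a geometric progression (common ratio 2).
Track B = 44, 51, 58, 65: linear: a_n = 37 + 7·n.
Track C = 78, 72, 66, 60: subtracting 6 each time.
The 17th slot belongs to track B; its 6th term is 79.

79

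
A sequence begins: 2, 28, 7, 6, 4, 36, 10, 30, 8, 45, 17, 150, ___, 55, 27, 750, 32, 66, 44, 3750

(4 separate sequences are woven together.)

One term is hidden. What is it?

16

Split by position mod 4: positions 1, 5, 9, … form one track, and each other residue class forms its own.
Track A = 2, 4, 8, ?, 32: powers 2^1, 2^2, 2^3, ….
Track B = 28, 36, 45, 55, 66: the triangular numbers T_7, T_8, ….
Track C = 7, 10, 17, 27, 44: each term equals the sum of the previous two.
Track D = 6, 30, 150, 750, 3750: geometric with ratio 5.
The gap is track A's term 4; the rule gives 16.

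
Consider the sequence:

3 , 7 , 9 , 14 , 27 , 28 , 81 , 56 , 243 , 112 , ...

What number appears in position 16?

896

Positions 1, 3, 5, … form one subsequence and positions 2, 4, 6, … form another.
Track A: 3, 9, 27, 81, 243 (successive powers of 3).
Track B: 7, 14, 28, 56, 112 (a geometric progression (common ratio 2)).
Term 16 comes from track B (its 8th entry): 896.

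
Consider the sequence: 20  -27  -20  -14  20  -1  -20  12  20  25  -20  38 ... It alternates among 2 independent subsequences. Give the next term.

Odd-indexed and even-indexed terms follow separate rules.
Stream A = 20, -20, 20, -20, 20, -20: the oscillation 20·(−1)^(n+1).
Stream B = -27, -14, -1, 12, 25, 38: arithmetic, step +13.
The 13th slot belongs to stream A; its 7th term is 20.

20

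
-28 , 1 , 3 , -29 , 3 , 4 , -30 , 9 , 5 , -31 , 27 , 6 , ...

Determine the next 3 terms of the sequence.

-32, 81, 7

Taking every 3rd term gives 3 separate tracks.
Subsequence A = -28, -29, -30, -31: linear: a_n = -27 − n.
Subsequence B = 1, 3, 9, 27: geometric with ratio 3.
Subsequence C = 3, 4, 5, 6: linear: a_n = 2 + n.
Position 13 → subsequence A, term 5 = -32.
The 14th slot belongs to subsequence B; its 5th term is 81.
Position 15 → subsequence C, term 5 = 7.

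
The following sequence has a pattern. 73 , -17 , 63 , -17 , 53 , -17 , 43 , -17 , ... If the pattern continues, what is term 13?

13

Odd-indexed and even-indexed terms follow separate rules.
Stream A: 73, 63, 53, 43 — arithmetic with common difference −10.
Stream B: -17, -17, -17, -17 — always -17.
Position 13 falls in stream A as its term 7, giving 13.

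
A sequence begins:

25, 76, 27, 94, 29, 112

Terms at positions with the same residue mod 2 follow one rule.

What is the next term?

The terms cycle through 2 interleaved subsequences.
Track A: 25, 27, 29 — linear: a_n = 23 + 2·n.
Track B: 76, 94, 112 — arithmetic, step +18.
Position 7 falls in track A as its term 4, giving 31.

31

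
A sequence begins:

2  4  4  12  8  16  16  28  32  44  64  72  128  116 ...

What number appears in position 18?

Taking every 2nd term gives 2 separate tracks.
Subsequence A is 2, 4, 8, 16, 32, 64, 128, which is a geometric progression (common ratio 2).
Subsequence B is 4, 12, 16, 28, 44, 72, 116, which is each term equals the sum of the previous two.
Position 18 falls in subsequence B as its term 9, giving 304.

304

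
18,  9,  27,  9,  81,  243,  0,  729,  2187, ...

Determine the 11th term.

Reading positions in blocks of 3 reveals the pattern ABB — 2 tracks woven together.
Track A: 18, 9, 0. Subtracting 9 each time.
Track B: 9, 27, 81, 243, 729, 2187. Powers 3^2, 3^3, 3^4, ….
Term 11 comes from track B (its 7th entry): 6561.

6561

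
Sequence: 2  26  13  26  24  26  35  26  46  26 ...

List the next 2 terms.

Odd-indexed and even-indexed terms follow separate rules.
Stream A: 2, 13, 24, 35, 46 — linear: a_n = -9 + 11·n.
Stream B: 26, 26, 26, 26, 26 — the constant sequence 26.
The 11th slot belongs to stream A; its 6th term is 57.
Term 12 comes from stream B (its 6th entry): 26.

57, 26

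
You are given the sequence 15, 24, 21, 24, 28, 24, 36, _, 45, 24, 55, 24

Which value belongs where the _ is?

24

The terms cycle through 2 interleaved subsequences.
Track A = 15, 21, 28, 36, 45, 55: the triangular numbers T_5, T_6, ….
Track B = 24, 24, 24, ?, 24, 24: constant 24.
Filling track B at index 4 by its rule yields 24.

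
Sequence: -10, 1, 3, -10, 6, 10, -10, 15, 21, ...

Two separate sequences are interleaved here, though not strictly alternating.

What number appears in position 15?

55

Positions follow the repeating pattern ABB; grouping by letter gives 2 tracks.
Track A: -10, -10, -10 — constant -10.
Track B: 1, 3, 6, 10, 15, 21 — the triangular numbers T_1, T_2, ….
The 15th slot belongs to track B; its 10th term is 55.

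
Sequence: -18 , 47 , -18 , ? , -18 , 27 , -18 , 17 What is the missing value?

The terms cycle through 2 interleaved subsequences.
Stream A: -18, -18, -18, -18. Constant -18.
Stream B: 47, ?, 27, 17. Linear: a_n = 57 − 10·n.
The gap is stream B's term 2; the rule gives 37.

37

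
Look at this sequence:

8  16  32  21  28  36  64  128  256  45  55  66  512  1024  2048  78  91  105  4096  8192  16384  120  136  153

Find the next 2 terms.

32768, 65536

Reading positions in blocks of 6 reveals the pattern AAABBB — 2 tracks woven together.
Track A: 8, 16, 32, 64, 128, 256, 512, 1024, 2048, 4096, 8192, 16384. Successive powers of 2.
Track B: 21, 28, 36, 45, 55, 66, 78, 91, 105, 120, 136, 153. The triangular numbers T_6, T_7, ….
Position 25 → track A, term 13 = 32768.
The 26th slot belongs to track A; its 14th term is 65536.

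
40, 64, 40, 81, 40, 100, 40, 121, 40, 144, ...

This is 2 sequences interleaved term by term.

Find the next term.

40

Odd-indexed and even-indexed terms follow separate rules.
Subsequence A: 40, 40, 40, 40, 40 — always 40.
Subsequence B: 64, 81, 100, 121, 144 — the squares 8², 9², 10², ….
Position 11 falls in subsequence A as its term 6, giving 40.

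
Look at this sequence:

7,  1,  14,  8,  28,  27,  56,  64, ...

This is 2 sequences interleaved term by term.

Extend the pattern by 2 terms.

Positions 1, 3, 5, … form one subsequence and positions 2, 4, 6, … form another.
Subsequence A = 7, 14, 28, 56: geometric with ratio 2.
Subsequence B = 1, 8, 27, 64: perfect cubes starting at 1³.
Position 9 → subsequence A, term 5 = 112.
Position 10 falls in subsequence B as its term 5, giving 125.

112, 125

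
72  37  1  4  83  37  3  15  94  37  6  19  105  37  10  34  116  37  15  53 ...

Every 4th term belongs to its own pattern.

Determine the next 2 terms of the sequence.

127, 37

Split by position mod 4 into 4 tracks.
Stream A: 72, 83, 94, 105, 116 (arithmetic with common difference +11).
Stream B: 37, 37, 37, 37, 37 (constant 37).
Stream C: 1, 3, 6, 10, 15 (triangular numbers n(n+1)/2 for n = 1, 2, …).
Stream D: 4, 15, 19, 34, 53 (a Fibonacci-like recurrence a_n = a_{n-1} + a_{n-2}).
Position 21 → stream A, term 6 = 127.
Position 22 falls in stream B as its term 6, giving 37.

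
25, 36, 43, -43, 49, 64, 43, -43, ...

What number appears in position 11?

The slot pattern repeats as AABB (period 4), so there are 2 interleaved tracks.
Track A is 25, 36, 49, 64, which is perfect squares starting at 5².
Track B is 43, -43, 43, -43, which is the oscillation 43·(−1)^(n+1).
Position 11 falls in track B as its term 5, giving 43.

43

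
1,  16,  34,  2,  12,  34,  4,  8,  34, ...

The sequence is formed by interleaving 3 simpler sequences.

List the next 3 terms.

8, 4, 34

The terms cycle through 3 interleaved subsequences.
Track A = 1, 2, 4: powers of 2.
Track B = 16, 12, 8: linear: a_n = 20 − 4·n.
Track C = 34, 34, 34: always 34.
Position 10 falls in track A as its term 4, giving 8.
The 11th slot belongs to track B; its 4th term is 4.
Term 12 comes from track C (its 4th entry): 34.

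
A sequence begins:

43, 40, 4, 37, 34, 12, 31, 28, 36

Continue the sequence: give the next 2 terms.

25, 22

Positions follow the repeating pattern AAB; grouping by letter gives 2 tracks.
Stream A: 43, 40, 37, 34, 31, 28 (subtracting 3 each time).
Stream B: 4, 12, 36 (multiplying by 3 each time).
The 10th slot belongs to stream A; its 7th term is 25.
The 11th slot belongs to stream A; its 8th term is 22.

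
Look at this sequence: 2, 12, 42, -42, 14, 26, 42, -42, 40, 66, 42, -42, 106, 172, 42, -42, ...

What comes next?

278

Reading positions in blocks of 4 reveals the pattern AABB — 2 tracks woven together.
Track A = 2, 12, 14, 26, 40, 66, 106, 172: each term equals the sum of the previous two.
Track B = 42, -42, 42, -42, 42, -42, 42, -42: oscillating between 42 and -42.
Term 17 comes from track A (its 9th entry): 278.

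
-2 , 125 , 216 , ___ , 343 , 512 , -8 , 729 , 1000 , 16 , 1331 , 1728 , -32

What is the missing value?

Positions follow the repeating pattern ABB; grouping by letter gives 2 tracks.
Subsequence A: -2, ?, -8, 16, -32 — geometric with ratio -2.
Subsequence B: 125, 216, 343, 512, 729, 1000, 1331, 1728 — the cubes 5³, 6³, 7³, ….
So the missing entry in subsequence A is 4.

4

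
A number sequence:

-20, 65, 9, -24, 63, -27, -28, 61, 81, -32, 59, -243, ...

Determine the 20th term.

53

Split by position mod 3 into 3 tracks.
Track A: -20, -24, -28, -32. Arithmetic with common difference −4.
Track B: 65, 63, 61, 59. Arithmetic, step −2.
Track C: 9, -27, 81, -243. Multiplying by -3 each time.
Term 20 comes from track B (its 7th entry): 53.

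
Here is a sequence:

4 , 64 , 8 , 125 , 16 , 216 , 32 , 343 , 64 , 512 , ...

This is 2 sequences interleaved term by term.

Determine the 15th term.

512

The terms cycle through 2 interleaved subsequences.
Track A: 4, 8, 16, 32, 64 (multiplying by 2 each time).
Track B: 64, 125, 216, 343, 512 (consecutive cubes n³ from n = 4).
Term 15 comes from track A (its 8th entry): 512.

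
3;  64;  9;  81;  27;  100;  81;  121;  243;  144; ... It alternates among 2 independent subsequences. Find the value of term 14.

196

The terms cycle through 2 interleaved subsequences.
Track A = 3, 9, 27, 81, 243: powers 3^1, 3^2, 3^3, ….
Track B = 64, 81, 100, 121, 144: the squares 8², 9², 10², ….
The 14th slot belongs to track B; its 7th term is 196.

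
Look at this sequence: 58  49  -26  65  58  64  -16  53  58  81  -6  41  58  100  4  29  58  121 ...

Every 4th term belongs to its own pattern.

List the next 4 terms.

Split by position mod 4: positions 1, 5, 9, … form one track, and each other residue class forms its own.
Track A: 58, 58, 58, 58, 58. Constant 58.
Track B: 49, 64, 81, 100, 121. Consecutive squares n² from n = 7.
Track C: -26, -16, -6, 4. Adding 10 each time.
Track D: 65, 53, 41, 29. Arithmetic with common difference −12.
Term 19 comes from track C (its 5th entry): 14.
Position 20 → track D, term 5 = 17.
Position 21 falls in track A as its term 6, giving 58.
Position 22 falls in track B as its term 6, giving 144.

14, 17, 58, 144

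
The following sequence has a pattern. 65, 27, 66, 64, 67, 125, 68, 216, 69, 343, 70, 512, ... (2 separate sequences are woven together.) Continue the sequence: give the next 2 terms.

71, 729

Odd-indexed and even-indexed terms follow separate rules.
Stream A: 65, 66, 67, 68, 69, 70 (linear: a_n = 64 + n).
Stream B: 27, 64, 125, 216, 343, 512 (perfect cubes starting at 3³).
Term 13 comes from stream A (its 7th entry): 71.
Position 14 → stream B, term 7 = 729.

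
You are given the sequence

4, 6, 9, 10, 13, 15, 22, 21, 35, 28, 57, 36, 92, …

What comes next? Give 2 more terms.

Positions 1, 3, 5, … form one subsequence and positions 2, 4, 6, … form another.
Subsequence A is 4, 9, 13, 22, 35, 57, 92, which is each term equals the sum of the previous two.
Subsequence B is 6, 10, 15, 21, 28, 36, which is the triangular numbers T_3, T_4, ….
Term 14 comes from subsequence B (its 7th entry): 45.
Position 15 falls in subsequence A as its term 8, giving 149.

45, 149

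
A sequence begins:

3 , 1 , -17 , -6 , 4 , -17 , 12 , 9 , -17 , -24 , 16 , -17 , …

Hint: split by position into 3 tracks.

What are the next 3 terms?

Read the sequence 3 terms at a time; column i is its own pattern.
Stream A = 3, -6, 12, -24: geometric, ×-2 each step.
Stream B = 1, 4, 9, 16: the squares 1², 2², 3², ….
Stream C = -17, -17, -17, -17: the constant sequence -17.
Term 13 comes from stream A (its 5th entry): 48.
Term 14 comes from stream B (its 5th entry): 25.
Term 15 comes from stream C (its 5th entry): -17.

48, 25, -17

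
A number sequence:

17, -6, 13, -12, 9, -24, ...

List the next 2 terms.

5, -48

Odd-indexed and even-indexed terms follow separate rules.
Stream A = 17, 13, 9: linear: a_n = 21 − 4·n.
Stream B = -6, -12, -24: a geometric progression (common ratio 2).
The 7th slot belongs to stream A; its 4th term is 5.
The 8th slot belongs to stream B; its 4th term is -48.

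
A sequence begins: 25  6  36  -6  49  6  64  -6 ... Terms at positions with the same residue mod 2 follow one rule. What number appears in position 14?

Split by position mod 2 into 2 tracks.
Stream A: 25, 36, 49, 64. Consecutive squares n² from n = 5.
Stream B: 6, -6, 6, -6. The oscillation 6·(−1)^(n+1).
Position 14 falls in stream B as its term 7, giving 6.

6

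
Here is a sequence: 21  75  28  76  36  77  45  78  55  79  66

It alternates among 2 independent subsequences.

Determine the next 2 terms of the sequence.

Odd-indexed and even-indexed terms follow separate rules.
Track A: 21, 28, 36, 45, 55, 66 (triangular numbers n(n+1)/2 for n = 6, 7, …).
Track B: 75, 76, 77, 78, 79 (adding 1 each time).
Position 12 → track B, term 6 = 80.
Position 13 falls in track A as its term 7, giving 78.

80, 78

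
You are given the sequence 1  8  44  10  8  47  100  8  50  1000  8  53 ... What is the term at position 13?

10000

Read the sequence 3 terms at a time; column i is its own pattern.
Track A = 1, 10, 100, 1000: powers of 10.
Track B = 8, 8, 8, 8: constant 8.
Track C = 44, 47, 50, 53: linear: a_n = 41 + 3·n.
Term 13 comes from track A (its 5th entry): 10000.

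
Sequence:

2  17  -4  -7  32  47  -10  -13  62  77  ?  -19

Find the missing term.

The slot pattern repeats as AABB (period 4), so there are 2 interleaved tracks.
Track A: 2, 17, 32, 47, 62, 77. Linear: a_n = -13 + 15·n.
Track B: -4, -7, -10, -13, ?, -19. Subtracting 3 each time.
Track B's pattern makes the blank -16.

-16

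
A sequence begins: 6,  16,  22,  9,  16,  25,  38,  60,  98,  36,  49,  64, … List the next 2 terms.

Reading positions in blocks of 6 reveals the pattern AAABBB — 2 tracks woven together.
Track A: 6, 16, 22, 38, 60, 98 — each term equals the sum of the previous two.
Track B: 9, 16, 25, 36, 49, 64 — perfect squares starting at 3².
The 13th slot belongs to track A; its 7th term is 158.
Position 14 → track A, term 8 = 256.

158, 256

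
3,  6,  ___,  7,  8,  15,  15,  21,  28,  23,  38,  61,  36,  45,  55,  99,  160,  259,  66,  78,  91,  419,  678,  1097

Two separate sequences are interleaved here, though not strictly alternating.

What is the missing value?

10

Positions follow the repeating pattern AAABBB; grouping by letter gives 2 tracks.
Track A = 3, 6, ?, 15, 21, 28, 36, 45, 55, 66, 78, 91: triangular numbers starting at T_2.
Track B = 7, 8, 15, 23, 38, 61, 99, 160, 259, 419, 678, 1097: Fibonacci-style (each term is the sum of the two before it).
Track A's pattern makes the blank 10.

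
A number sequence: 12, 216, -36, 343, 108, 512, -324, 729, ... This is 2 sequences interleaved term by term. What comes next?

972

Split by position mod 2 into 2 tracks.
Subsequence A = 12, -36, 108, -324: a geometric progression (common ratio -3).
Subsequence B = 216, 343, 512, 729: the cubes 6³, 7³, 8³, ….
Term 9 comes from subsequence A (its 5th entry): 972.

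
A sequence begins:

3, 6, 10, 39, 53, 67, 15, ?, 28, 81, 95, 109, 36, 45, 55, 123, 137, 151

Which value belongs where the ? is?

21

Reading positions in blocks of 6 reveals the pattern AAABBB — 2 tracks woven together.
Track A: 3, 6, 10, 15, ?, 28, 36, 45, 55 (triangular numbers starting at T_2).
Track B: 39, 53, 67, 81, 95, 109, 123, 137, 151 (adding 14 each time).
The gap is track A's term 5; the rule gives 21.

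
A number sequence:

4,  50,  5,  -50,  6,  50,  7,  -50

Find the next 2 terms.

Odd-indexed and even-indexed terms follow separate rules.
Subsequence A is 4, 5, 6, 7, which is linear: a_n = 3 + n.
Subsequence B is 50, -50, 50, -50, which is the oscillation 50·(−1)^(n+1).
Position 9 falls in subsequence A as its term 5, giving 8.
Position 10 → subsequence B, term 5 = 50.

8, 50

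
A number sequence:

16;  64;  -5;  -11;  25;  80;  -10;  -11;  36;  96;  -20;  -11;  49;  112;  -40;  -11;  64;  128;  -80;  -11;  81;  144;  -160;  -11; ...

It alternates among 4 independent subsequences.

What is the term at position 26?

Read the sequence 4 terms at a time; column i is its own pattern.
Track A = 16, 25, 36, 49, 64, 81: consecutive squares n² from n = 4.
Track B = 64, 80, 96, 112, 128, 144: adding 16 each time.
Track C = -5, -10, -20, -40, -80, -160: geometric with ratio 2.
Track D = -11, -11, -11, -11, -11, -11: the constant sequence -11.
Position 26 falls in track B as its term 7, giving 160.

160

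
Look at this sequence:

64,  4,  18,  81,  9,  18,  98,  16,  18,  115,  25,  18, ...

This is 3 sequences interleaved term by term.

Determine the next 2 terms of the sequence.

Split by position mod 3: positions 1, 4, 7, … form one track, and each other residue class forms its own.
Track A: 64, 81, 98, 115 — arithmetic, step +17.
Track B: 4, 9, 16, 25 — the squares 2², 3², 4², ….
Track C: 18, 18, 18, 18 — constant 18.
Position 13 falls in track A as its term 5, giving 132.
Position 14 → track B, term 5 = 36.

132, 36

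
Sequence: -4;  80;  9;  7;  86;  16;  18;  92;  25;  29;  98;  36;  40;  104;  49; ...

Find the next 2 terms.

51, 110

Taking every 3rd term gives 3 separate tracks.
Track A: -4, 7, 18, 29, 40. Linear: a_n = -15 + 11·n.
Track B: 80, 86, 92, 98, 104. Arithmetic, step +6.
Track C: 9, 16, 25, 36, 49. Consecutive squares n² from n = 3.
Term 16 comes from track A (its 6th entry): 51.
Term 17 comes from track B (its 6th entry): 110.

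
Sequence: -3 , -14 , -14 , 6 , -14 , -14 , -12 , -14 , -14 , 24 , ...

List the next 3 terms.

Positions follow the repeating pattern ABB; grouping by letter gives 2 tracks.
Stream A: -3, 6, -12, 24. A geometric progression (common ratio -2).
Stream B: -14, -14, -14, -14, -14, -14. Always -14.
Term 11 comes from stream B (its 7th entry): -14.
Term 12 comes from stream B (its 8th entry): -14.
Position 13 → stream A, term 5 = -48.

-14, -14, -48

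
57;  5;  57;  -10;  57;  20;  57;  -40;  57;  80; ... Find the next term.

The terms cycle through 2 interleaved subsequences.
Stream A: 57, 57, 57, 57, 57 (constant 57).
Stream B: 5, -10, 20, -40, 80 (geometric, ×-2 each step).
Term 11 comes from stream A (its 6th entry): 57.

57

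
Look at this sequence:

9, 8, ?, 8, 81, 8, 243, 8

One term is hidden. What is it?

27

Taking every 2nd term gives 2 separate tracks.
Stream A is 9, ?, 81, 243, which is successive powers of 3.
Stream B is 8, 8, 8, 8, which is the constant sequence 8.
The gap is stream A's term 2; the rule gives 27.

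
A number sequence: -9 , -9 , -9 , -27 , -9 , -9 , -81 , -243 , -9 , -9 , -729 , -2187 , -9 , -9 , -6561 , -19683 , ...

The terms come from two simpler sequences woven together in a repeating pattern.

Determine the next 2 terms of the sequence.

-9, -9

Reading positions in blocks of 4 reveals the pattern AABB — 2 tracks woven together.
Subsequence A = -9, -9, -9, -9, -9, -9, -9, -9: the constant sequence -9.
Subsequence B = -9, -27, -81, -243, -729, -2187, -6561, -19683: multiplying by 3 each time.
Position 17 falls in subsequence A as its term 9, giving -9.
Position 18 → subsequence A, term 10 = -9.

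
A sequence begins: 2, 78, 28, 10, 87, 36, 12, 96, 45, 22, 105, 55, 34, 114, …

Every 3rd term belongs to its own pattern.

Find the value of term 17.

Read the sequence 3 terms at a time; column i is its own pattern.
Track A: 2, 10, 12, 22, 34 (Fibonacci-style (each term is the sum of the two before it)).
Track B: 78, 87, 96, 105, 114 (arithmetic with common difference +9).
Track C: 28, 36, 45, 55 (triangular numbers n(n+1)/2 for n = 7, 8, …).
The 17th slot belongs to track B; its 6th term is 123.

123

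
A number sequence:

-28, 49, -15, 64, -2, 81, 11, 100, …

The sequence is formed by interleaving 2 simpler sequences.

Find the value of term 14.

Odd-indexed and even-indexed terms follow separate rules.
Subsequence A: -28, -15, -2, 11 (arithmetic with common difference +13).
Subsequence B: 49, 64, 81, 100 (perfect squares starting at 7²).
Position 14 falls in subsequence B as its term 7, giving 169.

169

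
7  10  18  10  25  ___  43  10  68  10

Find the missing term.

10

Positions 1, 3, 5, … form one subsequence and positions 2, 4, 6, … form another.
Track A is 7, 18, 25, 43, 68, which is Fibonacci-style (each term is the sum of the two before it).
Track B is 10, 10, ?, 10, 10, which is always 10.
So the missing entry in track B is 10.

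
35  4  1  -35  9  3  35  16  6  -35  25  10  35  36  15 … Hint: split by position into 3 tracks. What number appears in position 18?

The terms cycle through 3 interleaved subsequences.
Subsequence A: 35, -35, 35, -35, 35 — alternating ±35.
Subsequence B: 4, 9, 16, 25, 36 — consecutive squares n² from n = 2.
Subsequence C: 1, 3, 6, 10, 15 — the triangular numbers T_1, T_2, ….
Term 18 comes from subsequence C (its 6th entry): 21.

21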